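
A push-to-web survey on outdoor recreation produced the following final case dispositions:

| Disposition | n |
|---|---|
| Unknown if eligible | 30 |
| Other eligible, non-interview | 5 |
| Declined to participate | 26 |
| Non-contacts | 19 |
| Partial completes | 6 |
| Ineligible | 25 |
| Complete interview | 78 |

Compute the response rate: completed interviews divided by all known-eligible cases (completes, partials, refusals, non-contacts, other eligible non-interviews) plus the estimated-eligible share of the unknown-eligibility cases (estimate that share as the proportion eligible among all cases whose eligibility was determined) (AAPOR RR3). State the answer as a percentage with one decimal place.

Top: 78
Determined eligible: 78 + 6 + 26 + 19 + 5 = 134
e = 134 / (134 + 25) = 134 / 159 = 0.8428
e × U: 0.8428 × 30 = 25.28
Denom: 134 + 25.28 = 159.28
RR3 = 78 / 159.28 = 0.4897

49.0%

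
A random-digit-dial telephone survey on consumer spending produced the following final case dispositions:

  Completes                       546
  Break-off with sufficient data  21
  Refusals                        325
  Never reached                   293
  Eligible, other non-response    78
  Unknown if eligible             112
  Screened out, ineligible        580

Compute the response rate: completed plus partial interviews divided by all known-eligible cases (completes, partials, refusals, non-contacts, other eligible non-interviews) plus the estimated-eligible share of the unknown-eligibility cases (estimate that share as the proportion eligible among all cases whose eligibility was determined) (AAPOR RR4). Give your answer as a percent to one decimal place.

Numerator → 546 + 21 = 567
Determined eligible → 546 + 21 + 325 + 293 + 78 = 1263
e = 1263 / (1263 + 580) = 1263 / 1843 = 0.6853
Estimated eligible among unknowns → 0.6853 × 112 = 76.75
Base → 1263 + 76.75 = 1339.75
RR4 = 567 / 1339.75 = 0.4232

42.3%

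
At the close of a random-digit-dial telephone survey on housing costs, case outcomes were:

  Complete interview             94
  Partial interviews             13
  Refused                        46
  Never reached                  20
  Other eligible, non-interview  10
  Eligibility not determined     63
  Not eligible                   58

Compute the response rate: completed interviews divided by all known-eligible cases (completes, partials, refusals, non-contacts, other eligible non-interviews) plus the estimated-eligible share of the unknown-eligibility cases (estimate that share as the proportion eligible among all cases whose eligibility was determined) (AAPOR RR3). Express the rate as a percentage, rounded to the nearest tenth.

Top: 94
Eligible (known): 94 + 13 + 46 + 20 + 10 = 183
e = 183 / (183 + 58) = 183 / 241 = 0.7593
Estimated eligible among unknowns: 0.7593 × 63 = 47.84
Denominator: 183 + 47.84 = 230.84
RR3 = 94 / 230.84 = 0.4072

40.7%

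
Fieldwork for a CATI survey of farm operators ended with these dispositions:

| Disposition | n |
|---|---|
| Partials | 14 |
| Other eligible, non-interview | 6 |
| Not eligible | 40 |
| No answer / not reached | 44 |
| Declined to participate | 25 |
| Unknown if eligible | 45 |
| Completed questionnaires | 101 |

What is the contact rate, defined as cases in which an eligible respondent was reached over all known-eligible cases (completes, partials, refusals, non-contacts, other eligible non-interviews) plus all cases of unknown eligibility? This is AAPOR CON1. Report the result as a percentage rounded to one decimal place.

62.1%

Top: 101 + 14 + 25 + 6 = 146
Denom: 101 + 14 + 25 + 44 + 6 + 45 = 235
CON1 = 146 / 235 = 0.6213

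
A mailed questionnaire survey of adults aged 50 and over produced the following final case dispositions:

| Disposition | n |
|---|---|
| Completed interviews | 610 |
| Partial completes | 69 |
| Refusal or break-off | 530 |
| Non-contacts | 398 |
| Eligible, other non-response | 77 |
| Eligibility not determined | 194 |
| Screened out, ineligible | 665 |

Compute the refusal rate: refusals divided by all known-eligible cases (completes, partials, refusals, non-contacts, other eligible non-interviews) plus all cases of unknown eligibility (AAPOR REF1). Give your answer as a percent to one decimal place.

Num = 530
Denom = 610 + 69 + 530 + 398 + 77 + 194 = 1878
REF1 = 530 / 1878 = 0.2822

28.2%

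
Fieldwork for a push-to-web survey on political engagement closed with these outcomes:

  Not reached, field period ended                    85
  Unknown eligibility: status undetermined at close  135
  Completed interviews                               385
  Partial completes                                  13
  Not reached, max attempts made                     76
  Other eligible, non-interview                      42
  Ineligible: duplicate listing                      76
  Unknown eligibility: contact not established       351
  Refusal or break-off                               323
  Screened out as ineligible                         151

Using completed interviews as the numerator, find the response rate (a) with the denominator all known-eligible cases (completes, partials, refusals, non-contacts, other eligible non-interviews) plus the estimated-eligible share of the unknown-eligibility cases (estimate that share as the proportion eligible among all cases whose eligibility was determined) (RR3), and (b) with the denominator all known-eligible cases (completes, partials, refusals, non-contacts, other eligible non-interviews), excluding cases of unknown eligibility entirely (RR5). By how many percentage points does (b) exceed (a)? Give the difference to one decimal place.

12.4

Non-contacts = 85 + 76 = 161
Unknown if eligible = 351 + 135 = 486
Not eligible = 151 + 76 = 227
Numerator: 385
Determined eligible: 385 + 13 + 323 + 161 + 42 = 924
e = 924 / (924 + 227) = 924 / 1151 = 0.8028
Estimated eligible among unknowns: 0.8028 × 486 = 390.16
Base: 924 + 390.16 = 1314.16
RR3 = 385 / 1314.16 = 0.2930
Base: 385 + 13 + 323 + 161 + 42 = 924
RR5 = 385 / 924 = 0.4167
Difference = 41.67 − 29.30 = 12.37 percentage points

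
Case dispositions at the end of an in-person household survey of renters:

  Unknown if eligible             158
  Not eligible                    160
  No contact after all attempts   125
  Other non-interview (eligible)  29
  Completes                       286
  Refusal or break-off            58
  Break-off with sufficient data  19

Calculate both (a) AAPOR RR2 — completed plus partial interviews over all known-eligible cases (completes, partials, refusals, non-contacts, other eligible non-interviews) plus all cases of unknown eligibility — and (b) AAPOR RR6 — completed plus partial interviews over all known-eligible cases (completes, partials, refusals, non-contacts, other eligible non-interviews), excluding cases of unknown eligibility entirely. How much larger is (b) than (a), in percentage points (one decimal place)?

Num → 286 + 19 = 305
Denom → 286 + 19 + 58 + 125 + 29 + 158 = 675
RR2 = 305 / 675 = 0.4519
Denom → 286 + 19 + 58 + 125 + 29 = 517
RR6 = 305 / 517 = 0.5899
Difference = 58.99 − 45.19 = 13.80 percentage points

13.8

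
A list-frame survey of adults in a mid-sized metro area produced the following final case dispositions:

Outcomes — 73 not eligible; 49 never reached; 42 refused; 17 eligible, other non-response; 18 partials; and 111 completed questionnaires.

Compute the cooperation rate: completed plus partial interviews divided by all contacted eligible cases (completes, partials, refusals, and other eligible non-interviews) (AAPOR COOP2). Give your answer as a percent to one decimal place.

68.6%

Top → 111 + 18 = 129
Denom → 111 + 18 + 42 + 17 = 188
COOP2 = 129 / 188 = 0.6862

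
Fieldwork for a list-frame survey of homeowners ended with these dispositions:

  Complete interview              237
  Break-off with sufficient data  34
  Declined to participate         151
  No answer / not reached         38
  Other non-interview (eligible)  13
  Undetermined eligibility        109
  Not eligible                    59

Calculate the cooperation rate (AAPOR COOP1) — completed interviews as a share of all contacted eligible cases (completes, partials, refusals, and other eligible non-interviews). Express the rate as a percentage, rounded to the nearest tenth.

54.5%

Num = 237
Denominator = 237 + 34 + 151 + 13 = 435
COOP1 = 237 / 435 = 0.5448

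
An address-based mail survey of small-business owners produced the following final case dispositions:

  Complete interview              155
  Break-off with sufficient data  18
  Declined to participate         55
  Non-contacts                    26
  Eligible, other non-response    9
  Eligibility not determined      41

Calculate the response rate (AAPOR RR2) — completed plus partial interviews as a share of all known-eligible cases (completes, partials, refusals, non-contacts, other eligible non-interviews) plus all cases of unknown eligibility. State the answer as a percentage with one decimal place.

Top = 155 + 18 = 173
Base = 155 + 18 + 55 + 26 + 9 + 41 = 304
RR2 = 173 / 304 = 0.5691

56.9%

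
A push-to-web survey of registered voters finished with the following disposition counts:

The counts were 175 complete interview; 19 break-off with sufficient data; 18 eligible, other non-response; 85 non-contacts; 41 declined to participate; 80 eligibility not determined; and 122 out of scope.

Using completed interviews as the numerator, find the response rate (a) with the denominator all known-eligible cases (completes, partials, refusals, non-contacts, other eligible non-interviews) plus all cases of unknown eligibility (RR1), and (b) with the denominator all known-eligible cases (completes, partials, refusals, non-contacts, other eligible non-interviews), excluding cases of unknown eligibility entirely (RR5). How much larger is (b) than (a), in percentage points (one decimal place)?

Numerator → 175
Base → 175 + 19 + 41 + 85 + 18 + 80 = 418
RR1 = 175 / 418 = 0.4187
Base → 175 + 19 + 41 + 85 + 18 = 338
RR5 = 175 / 338 = 0.5178
Difference = 51.78 − 41.87 = 9.91 percentage points

9.9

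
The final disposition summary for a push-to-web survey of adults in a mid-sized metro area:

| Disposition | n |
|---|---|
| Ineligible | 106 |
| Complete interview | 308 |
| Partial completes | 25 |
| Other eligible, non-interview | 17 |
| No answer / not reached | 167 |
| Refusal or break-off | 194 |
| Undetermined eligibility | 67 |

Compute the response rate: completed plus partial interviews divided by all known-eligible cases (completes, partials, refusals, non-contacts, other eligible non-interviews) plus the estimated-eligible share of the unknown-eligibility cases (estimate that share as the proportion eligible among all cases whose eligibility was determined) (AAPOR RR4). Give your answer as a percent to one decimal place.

43.3%

Numerator → 308 + 25 = 333
Determined eligible → 308 + 25 + 194 + 167 + 17 = 711
e = 711 / (711 + 106) = 711 / 817 = 0.8703
e × U → 0.8703 × 67 = 58.31
Denom → 711 + 58.31 = 769.31
RR4 = 333 / 769.31 = 0.4329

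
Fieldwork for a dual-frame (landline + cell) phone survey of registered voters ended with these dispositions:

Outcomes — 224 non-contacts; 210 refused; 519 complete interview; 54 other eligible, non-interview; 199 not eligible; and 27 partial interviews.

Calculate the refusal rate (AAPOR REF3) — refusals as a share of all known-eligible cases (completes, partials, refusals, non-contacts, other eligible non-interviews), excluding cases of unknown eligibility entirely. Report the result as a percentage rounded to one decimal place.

20.3%

Numerator → 210
Denom → 519 + 27 + 210 + 224 + 54 = 1034
REF3 = 210 / 1034 = 0.2031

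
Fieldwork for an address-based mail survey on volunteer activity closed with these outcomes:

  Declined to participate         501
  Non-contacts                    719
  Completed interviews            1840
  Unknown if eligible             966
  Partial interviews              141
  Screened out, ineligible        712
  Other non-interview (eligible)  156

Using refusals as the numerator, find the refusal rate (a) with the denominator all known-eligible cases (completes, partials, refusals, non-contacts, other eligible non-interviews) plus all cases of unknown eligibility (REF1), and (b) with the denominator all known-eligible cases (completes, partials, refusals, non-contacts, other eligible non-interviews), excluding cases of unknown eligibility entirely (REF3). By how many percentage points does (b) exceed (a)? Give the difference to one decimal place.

3.3

Num = 501
Denominator = 1840 + 141 + 501 + 719 + 156 + 966 = 4323
REF1 = 501 / 4323 = 0.1159
Denominator = 1840 + 141 + 501 + 719 + 156 = 3357
REF3 = 501 / 3357 = 0.1492
Difference = 14.92 − 11.59 = 3.33 percentage points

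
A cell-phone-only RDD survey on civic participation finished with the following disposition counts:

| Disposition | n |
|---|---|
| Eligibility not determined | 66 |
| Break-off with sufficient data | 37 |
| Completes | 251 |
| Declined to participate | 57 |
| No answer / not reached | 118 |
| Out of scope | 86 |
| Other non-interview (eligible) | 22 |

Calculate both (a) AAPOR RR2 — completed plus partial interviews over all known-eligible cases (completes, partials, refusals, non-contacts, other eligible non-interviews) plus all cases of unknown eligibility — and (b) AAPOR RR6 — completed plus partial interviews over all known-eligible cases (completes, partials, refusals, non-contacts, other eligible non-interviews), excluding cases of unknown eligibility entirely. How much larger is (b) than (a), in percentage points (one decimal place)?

Top → 251 + 37 = 288
Denominator → 251 + 37 + 57 + 118 + 22 + 66 = 551
RR2 = 288 / 551 = 0.5227
Denominator → 251 + 37 + 57 + 118 + 22 = 485
RR6 = 288 / 485 = 0.5938
Difference = 59.38 − 52.27 = 7.11 percentage points

7.1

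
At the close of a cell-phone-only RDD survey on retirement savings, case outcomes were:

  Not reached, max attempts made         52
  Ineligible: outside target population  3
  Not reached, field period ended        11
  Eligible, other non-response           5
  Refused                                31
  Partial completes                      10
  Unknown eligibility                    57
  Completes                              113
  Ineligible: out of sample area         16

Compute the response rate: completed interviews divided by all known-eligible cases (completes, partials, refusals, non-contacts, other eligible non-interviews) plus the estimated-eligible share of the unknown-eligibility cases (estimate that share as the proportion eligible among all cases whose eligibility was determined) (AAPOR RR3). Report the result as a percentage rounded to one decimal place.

41.2%

No contact after all attempts = 11 + 52 = 63
Screened out, ineligible = 3 + 16 = 19
Numerator = 113
Determined eligible = 113 + 10 + 31 + 63 + 5 = 222
e = 222 / (222 + 19) = 222 / 241 = 0.9212
Eligible share of unknowns = 0.9212 × 57 = 52.51
Base = 222 + 52.51 = 274.51
RR3 = 113 / 274.51 = 0.4116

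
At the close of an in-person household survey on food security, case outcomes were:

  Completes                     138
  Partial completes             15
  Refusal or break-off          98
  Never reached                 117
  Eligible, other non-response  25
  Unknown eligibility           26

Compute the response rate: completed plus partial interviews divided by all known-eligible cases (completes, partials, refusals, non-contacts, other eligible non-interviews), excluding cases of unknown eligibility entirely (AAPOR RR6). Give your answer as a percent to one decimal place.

Numerator: 138 + 15 = 153
Base: 138 + 15 + 98 + 117 + 25 = 393
RR6 = 153 / 393 = 0.3893

38.9%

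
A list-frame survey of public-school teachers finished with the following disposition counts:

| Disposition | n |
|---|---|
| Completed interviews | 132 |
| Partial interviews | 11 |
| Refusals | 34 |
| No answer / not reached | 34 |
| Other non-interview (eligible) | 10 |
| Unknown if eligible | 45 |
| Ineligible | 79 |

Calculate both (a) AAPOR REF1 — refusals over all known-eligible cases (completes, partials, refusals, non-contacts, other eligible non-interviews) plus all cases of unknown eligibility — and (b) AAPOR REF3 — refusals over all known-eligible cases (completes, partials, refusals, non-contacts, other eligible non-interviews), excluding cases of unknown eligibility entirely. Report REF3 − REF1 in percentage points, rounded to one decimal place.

Numerator = 34
Denom = 132 + 11 + 34 + 34 + 10 + 45 = 266
REF1 = 34 / 266 = 0.1278
Denom = 132 + 11 + 34 + 34 + 10 = 221
REF3 = 34 / 221 = 0.1538
Difference = 15.38 − 12.78 = 2.60 percentage points

2.6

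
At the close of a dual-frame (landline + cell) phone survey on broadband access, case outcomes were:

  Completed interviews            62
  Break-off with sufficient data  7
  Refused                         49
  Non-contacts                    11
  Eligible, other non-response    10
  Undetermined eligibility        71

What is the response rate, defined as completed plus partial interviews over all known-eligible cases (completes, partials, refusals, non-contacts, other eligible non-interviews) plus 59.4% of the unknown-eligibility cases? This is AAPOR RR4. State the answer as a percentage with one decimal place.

38.1%

Numerator = 62 + 7 = 69
Determined eligible = 62 + 7 + 49 + 11 + 10 = 139
Estimated eligible among unknowns = 0.5940 × 71 = 42.17
Denom = 139 + 42.17 = 181.17
RR4 = 69 / 181.17 = 0.3809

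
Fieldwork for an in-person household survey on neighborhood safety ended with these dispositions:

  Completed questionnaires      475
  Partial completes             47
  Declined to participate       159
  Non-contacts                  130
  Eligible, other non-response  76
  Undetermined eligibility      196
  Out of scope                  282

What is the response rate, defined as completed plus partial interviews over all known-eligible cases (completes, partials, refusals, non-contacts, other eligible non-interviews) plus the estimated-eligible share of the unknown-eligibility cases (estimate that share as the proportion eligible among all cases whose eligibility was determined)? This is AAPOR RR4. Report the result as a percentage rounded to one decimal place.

50.4%

Numerator → 475 + 47 = 522
Known eligible → 475 + 47 + 159 + 130 + 76 = 887
e = 887 / (887 + 282) = 887 / 1169 = 0.7588
Estimated eligible among unknowns → 0.7588 × 196 = 148.72
Denominator → 887 + 148.72 = 1035.72
RR4 = 522 / 1035.72 = 0.5040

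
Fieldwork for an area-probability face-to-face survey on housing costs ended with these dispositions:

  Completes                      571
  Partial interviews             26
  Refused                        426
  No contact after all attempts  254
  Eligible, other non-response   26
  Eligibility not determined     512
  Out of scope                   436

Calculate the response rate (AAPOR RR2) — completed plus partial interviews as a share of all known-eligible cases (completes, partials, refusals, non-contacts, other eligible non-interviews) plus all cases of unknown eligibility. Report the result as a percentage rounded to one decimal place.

Top: 571 + 26 = 597
Denominator: 571 + 26 + 426 + 254 + 26 + 512 = 1815
RR2 = 597 / 1815 = 0.3289

32.9%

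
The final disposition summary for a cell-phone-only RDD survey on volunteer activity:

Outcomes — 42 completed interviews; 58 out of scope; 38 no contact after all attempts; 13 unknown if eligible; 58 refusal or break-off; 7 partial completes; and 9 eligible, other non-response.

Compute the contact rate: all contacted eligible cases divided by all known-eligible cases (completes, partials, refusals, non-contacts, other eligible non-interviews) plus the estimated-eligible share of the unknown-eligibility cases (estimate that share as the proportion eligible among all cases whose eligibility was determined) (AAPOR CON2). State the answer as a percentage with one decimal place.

Top: 42 + 7 + 58 + 9 = 116
Known eligible: 42 + 7 + 58 + 38 + 9 = 154
e = 154 / (154 + 58) = 154 / 212 = 0.7264
e × U: 0.7264 × 13 = 9.44
Denominator: 154 + 9.44 = 163.44
CON2 = 116 / 163.44 = 0.7097

71.0%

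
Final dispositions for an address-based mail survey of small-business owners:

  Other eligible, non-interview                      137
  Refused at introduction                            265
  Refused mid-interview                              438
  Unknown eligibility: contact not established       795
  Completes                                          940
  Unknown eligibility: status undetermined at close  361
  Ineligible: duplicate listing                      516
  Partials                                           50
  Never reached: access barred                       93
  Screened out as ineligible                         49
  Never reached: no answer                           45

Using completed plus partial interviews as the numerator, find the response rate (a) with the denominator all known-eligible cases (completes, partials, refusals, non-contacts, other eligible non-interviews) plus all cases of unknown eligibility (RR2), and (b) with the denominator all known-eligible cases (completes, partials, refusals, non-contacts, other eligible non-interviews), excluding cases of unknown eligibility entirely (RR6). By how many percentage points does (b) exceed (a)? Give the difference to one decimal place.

Refused = 265 + 438 = 703
No answer / not reached = 45 + 93 = 138
Eligibility not determined = 795 + 361 = 1156
Screened out, ineligible = 49 + 516 = 565
Num = 940 + 50 = 990
Denominator = 940 + 50 + 703 + 138 + 137 + 1156 = 3124
RR2 = 990 / 3124 = 0.3169
Denominator = 940 + 50 + 703 + 138 + 137 = 1968
RR6 = 990 / 1968 = 0.5030
Difference = 50.30 − 31.69 = 18.61 percentage points

18.6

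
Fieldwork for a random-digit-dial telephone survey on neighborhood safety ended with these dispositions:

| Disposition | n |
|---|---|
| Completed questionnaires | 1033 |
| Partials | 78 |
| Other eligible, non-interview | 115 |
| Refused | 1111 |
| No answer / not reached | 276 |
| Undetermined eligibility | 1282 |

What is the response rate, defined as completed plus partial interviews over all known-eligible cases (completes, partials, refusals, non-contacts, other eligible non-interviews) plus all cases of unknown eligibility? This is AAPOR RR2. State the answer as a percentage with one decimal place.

28.5%

Num: 1033 + 78 = 1111
Base: 1033 + 78 + 1111 + 276 + 115 + 1282 = 3895
RR2 = 1111 / 3895 = 0.2852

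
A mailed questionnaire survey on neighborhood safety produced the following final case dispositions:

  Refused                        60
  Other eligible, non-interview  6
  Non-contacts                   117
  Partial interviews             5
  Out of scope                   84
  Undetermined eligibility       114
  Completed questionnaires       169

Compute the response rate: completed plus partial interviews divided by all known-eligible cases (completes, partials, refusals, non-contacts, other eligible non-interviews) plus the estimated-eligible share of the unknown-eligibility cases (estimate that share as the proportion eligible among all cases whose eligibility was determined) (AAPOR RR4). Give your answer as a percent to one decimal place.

Num = 169 + 5 = 174
Known eligible = 169 + 5 + 60 + 117 + 6 = 357
e = 357 / (357 + 84) = 357 / 441 = 0.8095
Eligible share of unknowns = 0.8095 × 114 = 92.28
Denominator = 357 + 92.28 = 449.28
RR4 = 174 / 449.28 = 0.3873

38.7%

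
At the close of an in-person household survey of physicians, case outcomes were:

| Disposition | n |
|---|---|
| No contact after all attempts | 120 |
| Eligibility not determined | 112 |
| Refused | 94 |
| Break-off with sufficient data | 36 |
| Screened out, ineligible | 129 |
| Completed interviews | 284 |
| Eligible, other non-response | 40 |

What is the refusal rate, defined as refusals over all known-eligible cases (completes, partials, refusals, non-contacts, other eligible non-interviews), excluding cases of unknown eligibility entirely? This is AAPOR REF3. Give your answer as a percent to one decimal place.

Num = 94
Denominator = 284 + 36 + 94 + 120 + 40 = 574
REF3 = 94 / 574 = 0.1638

16.4%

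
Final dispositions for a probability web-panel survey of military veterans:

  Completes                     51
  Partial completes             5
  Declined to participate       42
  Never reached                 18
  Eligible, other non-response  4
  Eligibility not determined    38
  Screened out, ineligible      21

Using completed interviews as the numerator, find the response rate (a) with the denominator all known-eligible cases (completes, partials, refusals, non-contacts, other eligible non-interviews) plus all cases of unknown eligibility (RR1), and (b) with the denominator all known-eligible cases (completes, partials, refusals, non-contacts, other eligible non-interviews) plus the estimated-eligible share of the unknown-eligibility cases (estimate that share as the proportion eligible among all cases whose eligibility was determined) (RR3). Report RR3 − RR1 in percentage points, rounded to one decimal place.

Top → 51
Denom → 51 + 5 + 42 + 18 + 4 + 38 = 158
RR1 = 51 / 158 = 0.3228
Known eligible → 51 + 5 + 42 + 18 + 4 = 120
e = 120 / (120 + 21) = 120 / 141 = 0.8511
e × U → 0.8511 × 38 = 32.34
Denom → 120 + 32.34 = 152.34
RR3 = 51 / 152.34 = 0.3348
Difference = 33.48 − 32.28 = 1.20 percentage points

1.2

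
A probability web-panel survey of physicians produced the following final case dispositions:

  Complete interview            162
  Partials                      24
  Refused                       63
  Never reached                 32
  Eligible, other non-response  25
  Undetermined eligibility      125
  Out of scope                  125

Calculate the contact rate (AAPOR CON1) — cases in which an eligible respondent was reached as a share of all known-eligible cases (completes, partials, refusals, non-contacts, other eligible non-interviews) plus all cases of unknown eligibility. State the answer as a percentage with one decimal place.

Top → 162 + 24 + 63 + 25 = 274
Denom → 162 + 24 + 63 + 32 + 25 + 125 = 431
CON1 = 274 / 431 = 0.6357

63.6%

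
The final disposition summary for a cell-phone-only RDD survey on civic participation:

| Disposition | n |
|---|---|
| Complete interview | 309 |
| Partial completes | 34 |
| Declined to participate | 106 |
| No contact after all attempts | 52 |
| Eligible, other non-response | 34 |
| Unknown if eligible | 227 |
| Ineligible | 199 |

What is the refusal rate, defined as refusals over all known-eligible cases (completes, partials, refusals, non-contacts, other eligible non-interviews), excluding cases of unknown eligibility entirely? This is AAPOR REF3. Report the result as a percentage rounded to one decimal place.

19.8%

Top: 106
Base: 309 + 34 + 106 + 52 + 34 = 535
REF3 = 106 / 535 = 0.1981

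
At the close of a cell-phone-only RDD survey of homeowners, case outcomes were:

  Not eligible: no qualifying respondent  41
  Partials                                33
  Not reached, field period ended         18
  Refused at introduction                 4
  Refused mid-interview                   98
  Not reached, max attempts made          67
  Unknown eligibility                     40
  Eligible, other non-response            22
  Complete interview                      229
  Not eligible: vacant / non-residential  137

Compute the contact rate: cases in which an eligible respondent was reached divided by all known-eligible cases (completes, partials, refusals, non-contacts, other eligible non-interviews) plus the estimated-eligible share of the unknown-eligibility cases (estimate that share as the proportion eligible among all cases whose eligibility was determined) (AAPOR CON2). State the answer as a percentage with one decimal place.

77.2%

Refusal or break-off = 4 + 98 = 102
No answer / not reached = 18 + 67 = 85
Screened out, ineligible = 41 + 137 = 178
Top: 229 + 33 + 102 + 22 = 386
Known eligible: 229 + 33 + 102 + 85 + 22 = 471
e = 471 / (471 + 178) = 471 / 649 = 0.7257
Eligible share of unknowns: 0.7257 × 40 = 29.03
Denominator: 471 + 29.03 = 500.03
CON2 = 386 / 500.03 = 0.7720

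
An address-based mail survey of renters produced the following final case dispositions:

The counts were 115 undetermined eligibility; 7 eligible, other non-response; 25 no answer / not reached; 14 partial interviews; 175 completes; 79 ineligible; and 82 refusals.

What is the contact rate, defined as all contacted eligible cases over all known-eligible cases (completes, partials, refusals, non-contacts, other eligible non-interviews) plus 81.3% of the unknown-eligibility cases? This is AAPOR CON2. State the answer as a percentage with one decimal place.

70.1%

Top: 175 + 14 + 82 + 7 = 278
Determined eligible: 175 + 14 + 82 + 25 + 7 = 303
e × U: 0.8130 × 115 = 93.49
Denom: 303 + 93.49 = 396.49
CON2 = 278 / 396.49 = 0.7012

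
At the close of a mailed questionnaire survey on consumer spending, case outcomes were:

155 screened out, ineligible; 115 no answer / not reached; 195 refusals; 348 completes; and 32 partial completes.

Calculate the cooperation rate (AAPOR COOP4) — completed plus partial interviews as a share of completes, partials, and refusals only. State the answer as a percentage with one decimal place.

66.1%

Numerator: 348 + 32 = 380
Denom: 348 + 32 + 195 = 575
COOP4 = 380 / 575 = 0.6609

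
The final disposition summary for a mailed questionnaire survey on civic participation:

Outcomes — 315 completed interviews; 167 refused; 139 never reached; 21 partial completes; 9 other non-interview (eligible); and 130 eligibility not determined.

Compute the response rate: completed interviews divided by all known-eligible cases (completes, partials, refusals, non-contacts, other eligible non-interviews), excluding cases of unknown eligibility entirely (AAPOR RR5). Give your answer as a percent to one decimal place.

48.4%

Top → 315
Denominator → 315 + 21 + 167 + 139 + 9 = 651
RR5 = 315 / 651 = 0.4839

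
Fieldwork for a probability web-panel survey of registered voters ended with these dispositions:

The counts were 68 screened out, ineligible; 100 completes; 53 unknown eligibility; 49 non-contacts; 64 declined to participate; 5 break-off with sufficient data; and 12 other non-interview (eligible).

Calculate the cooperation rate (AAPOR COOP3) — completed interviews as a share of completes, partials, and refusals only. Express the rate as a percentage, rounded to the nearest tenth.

Numerator = 100
Denom = 100 + 5 + 64 = 169
COOP3 = 100 / 169 = 0.5917

59.2%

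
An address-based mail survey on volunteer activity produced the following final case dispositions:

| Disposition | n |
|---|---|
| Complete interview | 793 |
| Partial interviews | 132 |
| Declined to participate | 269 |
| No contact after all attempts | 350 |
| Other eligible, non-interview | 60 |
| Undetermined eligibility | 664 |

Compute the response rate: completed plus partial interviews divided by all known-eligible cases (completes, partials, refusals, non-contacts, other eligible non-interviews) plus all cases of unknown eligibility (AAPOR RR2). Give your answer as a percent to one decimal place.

40.8%

Top = 793 + 132 = 925
Denominator = 793 + 132 + 269 + 350 + 60 + 664 = 2268
RR2 = 925 / 2268 = 0.4078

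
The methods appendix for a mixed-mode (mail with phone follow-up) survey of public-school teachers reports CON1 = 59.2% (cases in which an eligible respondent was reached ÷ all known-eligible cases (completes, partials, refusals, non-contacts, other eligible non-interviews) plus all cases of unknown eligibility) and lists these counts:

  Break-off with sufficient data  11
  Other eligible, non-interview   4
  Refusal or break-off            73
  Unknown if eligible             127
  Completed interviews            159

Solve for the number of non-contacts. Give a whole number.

Top → 159 + 11 + 73 + 4 = 247
CON1 = 247 / D = 0.592
D = 247 / 0.592 = 417.2
Other denominator terms total 374
non-contacts = 417.2 − 374 ≈ 43

43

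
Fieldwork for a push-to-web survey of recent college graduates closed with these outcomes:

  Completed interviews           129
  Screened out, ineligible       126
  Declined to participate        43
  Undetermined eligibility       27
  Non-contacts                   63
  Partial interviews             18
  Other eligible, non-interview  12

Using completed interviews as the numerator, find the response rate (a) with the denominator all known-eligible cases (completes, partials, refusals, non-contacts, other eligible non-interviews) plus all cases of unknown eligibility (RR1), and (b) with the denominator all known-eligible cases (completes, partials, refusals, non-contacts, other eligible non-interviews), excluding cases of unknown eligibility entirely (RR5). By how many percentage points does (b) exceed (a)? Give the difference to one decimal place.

Top: 129
Denom: 129 + 18 + 43 + 63 + 12 + 27 = 292
RR1 = 129 / 292 = 0.4418
Denom: 129 + 18 + 43 + 63 + 12 = 265
RR5 = 129 / 265 = 0.4868
Difference = 48.68 − 44.18 = 4.50 percentage points

4.5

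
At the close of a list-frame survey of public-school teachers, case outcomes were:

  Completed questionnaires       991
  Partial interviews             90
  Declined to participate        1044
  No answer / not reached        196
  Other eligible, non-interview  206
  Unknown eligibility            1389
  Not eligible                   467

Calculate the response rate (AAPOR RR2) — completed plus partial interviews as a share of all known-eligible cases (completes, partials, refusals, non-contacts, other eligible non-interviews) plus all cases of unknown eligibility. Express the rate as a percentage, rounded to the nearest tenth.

27.6%

Num = 991 + 90 = 1081
Denom = 991 + 90 + 1044 + 196 + 206 + 1389 = 3916
RR2 = 1081 / 3916 = 0.2760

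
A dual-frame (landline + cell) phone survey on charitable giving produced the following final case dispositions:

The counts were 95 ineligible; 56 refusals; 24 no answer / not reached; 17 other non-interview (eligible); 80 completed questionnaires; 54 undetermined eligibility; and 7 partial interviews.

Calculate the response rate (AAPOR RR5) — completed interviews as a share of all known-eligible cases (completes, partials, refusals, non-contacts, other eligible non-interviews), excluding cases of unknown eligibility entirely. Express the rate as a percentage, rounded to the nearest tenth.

43.5%

Numerator → 80
Denom → 80 + 7 + 56 + 24 + 17 = 184
RR5 = 80 / 184 = 0.4348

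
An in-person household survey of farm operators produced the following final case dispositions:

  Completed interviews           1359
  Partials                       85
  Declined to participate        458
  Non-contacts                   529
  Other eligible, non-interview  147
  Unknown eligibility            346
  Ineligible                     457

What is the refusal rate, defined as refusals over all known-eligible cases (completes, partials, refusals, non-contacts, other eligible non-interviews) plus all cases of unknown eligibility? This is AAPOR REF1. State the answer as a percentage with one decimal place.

15.7%

Numerator: 458
Denominator: 1359 + 85 + 458 + 529 + 147 + 346 = 2924
REF1 = 458 / 2924 = 0.1566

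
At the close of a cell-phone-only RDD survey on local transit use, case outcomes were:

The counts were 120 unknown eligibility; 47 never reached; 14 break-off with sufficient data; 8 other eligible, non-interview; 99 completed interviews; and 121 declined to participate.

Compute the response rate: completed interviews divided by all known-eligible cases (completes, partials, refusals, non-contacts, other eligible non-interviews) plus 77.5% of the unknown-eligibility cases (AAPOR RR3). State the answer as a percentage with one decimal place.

25.9%

Top: 99
Known eligible: 99 + 14 + 121 + 47 + 8 = 289
e × U: 0.7750 × 120 = 93.00
Base: 289 + 93.00 = 382.00
RR3 = 99 / 382.00 = 0.2592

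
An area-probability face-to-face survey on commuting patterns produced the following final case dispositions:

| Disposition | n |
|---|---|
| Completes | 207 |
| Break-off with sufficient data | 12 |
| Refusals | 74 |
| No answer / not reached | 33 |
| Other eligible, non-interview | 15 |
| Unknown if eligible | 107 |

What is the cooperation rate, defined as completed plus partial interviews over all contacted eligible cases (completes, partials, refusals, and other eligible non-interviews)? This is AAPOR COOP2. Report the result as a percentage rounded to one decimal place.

71.1%

Num → 207 + 12 = 219
Base → 207 + 12 + 74 + 15 = 308
COOP2 = 219 / 308 = 0.7110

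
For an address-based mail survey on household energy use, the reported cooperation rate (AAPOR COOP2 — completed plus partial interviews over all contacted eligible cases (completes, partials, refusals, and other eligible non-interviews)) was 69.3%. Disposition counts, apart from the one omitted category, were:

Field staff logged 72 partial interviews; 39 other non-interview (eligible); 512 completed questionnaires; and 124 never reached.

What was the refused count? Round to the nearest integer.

Top: 512 + 72 = 584
COOP2 = 584 / D = 0.693
D = 584 / 0.693 = 842.7
Other denominator terms total 623
refused = 842.7 − 623 ≈ 220

220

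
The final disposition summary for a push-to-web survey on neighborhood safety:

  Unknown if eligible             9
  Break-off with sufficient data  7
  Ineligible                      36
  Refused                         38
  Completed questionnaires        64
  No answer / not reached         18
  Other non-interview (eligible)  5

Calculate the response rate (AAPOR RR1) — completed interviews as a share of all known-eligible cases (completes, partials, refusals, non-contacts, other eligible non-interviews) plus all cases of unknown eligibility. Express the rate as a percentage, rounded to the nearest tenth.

Num = 64
Denominator = 64 + 7 + 38 + 18 + 5 + 9 = 141
RR1 = 64 / 141 = 0.4539

45.4%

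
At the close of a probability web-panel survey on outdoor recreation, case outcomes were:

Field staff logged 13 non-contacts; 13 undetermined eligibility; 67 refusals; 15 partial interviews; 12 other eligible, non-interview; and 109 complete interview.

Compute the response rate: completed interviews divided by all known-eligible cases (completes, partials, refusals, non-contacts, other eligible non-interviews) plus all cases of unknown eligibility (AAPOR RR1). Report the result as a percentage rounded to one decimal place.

Numerator = 109
Denom = 109 + 15 + 67 + 13 + 12 + 13 = 229
RR1 = 109 / 229 = 0.4760

47.6%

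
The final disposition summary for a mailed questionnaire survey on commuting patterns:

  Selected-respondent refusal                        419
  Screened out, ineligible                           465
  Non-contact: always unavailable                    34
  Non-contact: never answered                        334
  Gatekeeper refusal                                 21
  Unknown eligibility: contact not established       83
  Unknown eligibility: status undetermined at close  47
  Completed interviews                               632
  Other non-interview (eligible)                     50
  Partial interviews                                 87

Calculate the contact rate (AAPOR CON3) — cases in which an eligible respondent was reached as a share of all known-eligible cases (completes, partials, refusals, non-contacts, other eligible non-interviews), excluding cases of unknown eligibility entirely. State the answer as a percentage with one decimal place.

Declined to participate = 21 + 419 = 440
No contact after all attempts = 334 + 34 = 368
Undetermined eligibility = 83 + 47 = 130
Numerator: 632 + 87 + 440 + 50 = 1209
Denom: 632 + 87 + 440 + 368 + 50 = 1577
CON3 = 1209 / 1577 = 0.7666

76.7%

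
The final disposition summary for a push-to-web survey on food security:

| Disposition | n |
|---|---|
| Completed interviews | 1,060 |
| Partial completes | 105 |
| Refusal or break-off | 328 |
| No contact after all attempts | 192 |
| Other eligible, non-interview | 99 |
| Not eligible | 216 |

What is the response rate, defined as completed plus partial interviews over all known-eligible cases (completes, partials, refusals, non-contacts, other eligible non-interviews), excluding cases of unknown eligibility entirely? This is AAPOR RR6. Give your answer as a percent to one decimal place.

65.3%

Top: 1060 + 105 = 1165
Denominator: 1060 + 105 + 328 + 192 + 99 = 1784
RR6 = 1165 / 1784 = 0.6530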